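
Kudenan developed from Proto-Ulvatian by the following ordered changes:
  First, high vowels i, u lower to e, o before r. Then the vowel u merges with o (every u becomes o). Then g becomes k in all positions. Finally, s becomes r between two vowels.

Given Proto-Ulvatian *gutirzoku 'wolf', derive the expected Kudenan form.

Kudenan: *gutirzoku
  gutirzoku → guterzoku   [pre-rhotic lowering]
  guterzoku → goterzoko   [vowel merger]
  goterzoko → koterzoko   [unconditioned shift]
  koterzoko (rule 4 does not apply)
  giving Kudenan koterzoko.

koterzoko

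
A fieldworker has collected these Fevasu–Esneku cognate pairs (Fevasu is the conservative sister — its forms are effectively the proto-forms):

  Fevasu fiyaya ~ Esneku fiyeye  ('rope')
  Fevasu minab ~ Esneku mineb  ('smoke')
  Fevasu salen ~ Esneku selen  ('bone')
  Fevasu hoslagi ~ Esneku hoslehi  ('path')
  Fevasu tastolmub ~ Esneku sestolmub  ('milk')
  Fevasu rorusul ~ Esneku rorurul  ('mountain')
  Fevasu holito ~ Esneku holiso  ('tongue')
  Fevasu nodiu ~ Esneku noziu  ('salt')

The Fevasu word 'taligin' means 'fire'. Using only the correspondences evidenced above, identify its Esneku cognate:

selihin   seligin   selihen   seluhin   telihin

tastolmub ~ sestolmub — Fevasu t corresponds to Esneku s word-initially before a back vowel.
fiyaya ~ fiyeye, salen ~ selen — Fevasu a corresponds to Esneku e after a consonant, before a consonant other than r, m, n, p, b, f, v.
hoslagi ~ hoslehi — Fevasu g corresponds to Esneku h between vowels (before a front vowel).
Applying these to Fevasu 'taligin':
  taligin → saligin   (t→s word-initially before a back vowel)
  saligin → seligin   (a→e after a consonant, before a consonant other than r, m, n, p, b, f, v)
  seligin → selihin   (g→h between vowels (before a front vowel))
So the Esneku cognate is 'selihin'.

selihin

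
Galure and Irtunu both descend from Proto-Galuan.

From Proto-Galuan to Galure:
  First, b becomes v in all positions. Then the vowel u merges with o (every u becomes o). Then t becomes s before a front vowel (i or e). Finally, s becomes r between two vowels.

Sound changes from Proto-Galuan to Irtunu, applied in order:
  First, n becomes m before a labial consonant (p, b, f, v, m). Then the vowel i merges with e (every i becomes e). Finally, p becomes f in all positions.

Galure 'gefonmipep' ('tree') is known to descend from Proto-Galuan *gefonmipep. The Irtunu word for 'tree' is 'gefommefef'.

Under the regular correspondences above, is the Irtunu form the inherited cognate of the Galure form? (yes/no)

Derive the expected Irtunu reflex of *gefonmipep:
Irtunu: *gefonmipep
  gefonmipep → gefommipep   [nasal place assimilation]
  gefommipep → gefommepep   [vowel merger]
  gefommepep → gefommefef   [unconditioned shift]
  giving Irtunu gefommefef.
Irtunu 'gefommefef' matches the regular reflex exactly, so the pair is cognate.

yes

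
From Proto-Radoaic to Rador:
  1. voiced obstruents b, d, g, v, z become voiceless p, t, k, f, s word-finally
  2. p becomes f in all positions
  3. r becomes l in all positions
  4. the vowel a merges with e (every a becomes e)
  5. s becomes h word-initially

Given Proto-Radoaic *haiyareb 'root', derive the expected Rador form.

Rador: *haiyareb > haiyarep > haiyaref > haiyalef > heiyelef  (by final devoicing, unconditioned shift, unconditioned shift, vowel merger)

heiyelef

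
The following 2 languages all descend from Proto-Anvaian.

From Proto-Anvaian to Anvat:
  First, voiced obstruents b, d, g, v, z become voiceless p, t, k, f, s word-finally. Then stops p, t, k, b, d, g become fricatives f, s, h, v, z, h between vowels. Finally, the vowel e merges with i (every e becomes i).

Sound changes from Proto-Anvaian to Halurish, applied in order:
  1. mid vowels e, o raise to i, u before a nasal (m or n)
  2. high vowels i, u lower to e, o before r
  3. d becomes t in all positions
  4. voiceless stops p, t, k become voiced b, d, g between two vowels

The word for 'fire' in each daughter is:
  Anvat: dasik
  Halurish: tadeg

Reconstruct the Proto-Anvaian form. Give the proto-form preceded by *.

*dateg

Position 4: Anvat has i, Halurish has e. Taking the neighbouring segments as reconstructed: Anvat i could go back to *e or *i; Halurish e can only go back to *e — the one source consistent with every daughter is *e.
Position 3: Anvat has s, Halurish has d. Taking the neighbouring segments as reconstructed: Anvat s could go back to *t or *s; Halurish d could go back to *t or *d — the one source consistent with every daughter is *t.
This points to *dateg. Verify forward in each daughter:
Anvat: start from *dateg.
  rule 1 (final devoicing): dateg → datek
  rule 2 (intervocalic lenition): datek → dasek
  rule 3 (vowel merger): dasek → dasik
  ⇒ Anvat dasik
Halurish: start from *dateg.
  rule 1: no change — dateg
  rule 2: no change — dateg
  rule 3 (unconditioned shift): dateg → tateg
  rule 4 (intervocalic voicing): tateg → tadeg
  ⇒ Halurish tadeg
*dateg is the unique common source.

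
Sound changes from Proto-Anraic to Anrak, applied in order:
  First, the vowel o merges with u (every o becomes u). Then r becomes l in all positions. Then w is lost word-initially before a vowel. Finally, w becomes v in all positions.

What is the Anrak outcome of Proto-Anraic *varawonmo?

Anrak: *varawonmo > varawunmu > valawunmu > valavunmu  (by vowel merger, unconditioned shift, unconditioned shift)

valavunmu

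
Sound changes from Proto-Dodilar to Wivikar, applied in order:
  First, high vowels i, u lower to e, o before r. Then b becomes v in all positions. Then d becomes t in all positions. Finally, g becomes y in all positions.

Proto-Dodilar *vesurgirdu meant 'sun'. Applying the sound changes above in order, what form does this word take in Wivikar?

vesoryertu

Wivikar: *vesurgirdu > vesorgerdu > vesorgertu > vesoryertu  (by pre-rhotic lowering, unconditioned shift, unconditioned shift)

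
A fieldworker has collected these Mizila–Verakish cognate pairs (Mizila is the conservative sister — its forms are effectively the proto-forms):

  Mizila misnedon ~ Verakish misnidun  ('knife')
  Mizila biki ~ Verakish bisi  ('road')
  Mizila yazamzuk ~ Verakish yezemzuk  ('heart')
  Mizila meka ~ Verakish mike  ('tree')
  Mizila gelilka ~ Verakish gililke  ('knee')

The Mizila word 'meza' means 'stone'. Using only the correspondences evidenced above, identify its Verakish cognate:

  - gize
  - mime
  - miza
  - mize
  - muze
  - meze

misnedon ~ misnidun, meka ~ mike — Mizila e corresponds to Verakish i after a consonant, before a consonant other than r, m, n, p, b, f, v.
meka ~ mike, gelilka ~ gililke — Mizila a corresponds to Verakish e word-finally.
Applying these to Mizila 'meza':
  meza → miza   (e→i after a consonant, before a consonant other than r, m, n, p, b, f, v)
  miza → mize   (a→e word-finally)
So the Verakish cognate is 'mize'.

mize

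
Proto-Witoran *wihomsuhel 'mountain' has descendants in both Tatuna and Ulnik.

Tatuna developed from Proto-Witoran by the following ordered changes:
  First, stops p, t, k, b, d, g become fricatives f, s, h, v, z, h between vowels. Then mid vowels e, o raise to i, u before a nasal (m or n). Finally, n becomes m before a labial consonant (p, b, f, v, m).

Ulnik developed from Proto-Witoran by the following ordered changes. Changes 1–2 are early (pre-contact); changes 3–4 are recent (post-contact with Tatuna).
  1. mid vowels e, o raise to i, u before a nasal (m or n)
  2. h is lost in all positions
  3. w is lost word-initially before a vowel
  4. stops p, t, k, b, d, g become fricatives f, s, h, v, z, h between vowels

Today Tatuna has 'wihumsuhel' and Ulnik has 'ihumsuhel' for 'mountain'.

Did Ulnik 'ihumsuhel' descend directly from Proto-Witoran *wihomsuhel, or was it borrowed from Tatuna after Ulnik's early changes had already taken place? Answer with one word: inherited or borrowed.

borrowed

If inherited, *wihomsuhel would pass through all of Ulnik's changes:
Ulnik: *wihomsuhel > wihumsuhel > wiumsuel > iumsuel  (by pre-nasal raising, h-loss, glide loss)
If borrowed from Tatuna 'wihumsuhel' after the early changes, it would undergo only the recent ones:
  rule 3 (glide loss): wihumsuhel → ihumsuhel
  rule 4 (intervocalic lenition): no change (ihumsuhel)
  ⇒ as a loan: ihumsuhel
Ulnik 'ihumsuhel' matches the loan outcome 'ihumsuhel', not the inherited 'iumsuel' — it skipped the early Ulnik changes, so it was borrowed from Tatuna.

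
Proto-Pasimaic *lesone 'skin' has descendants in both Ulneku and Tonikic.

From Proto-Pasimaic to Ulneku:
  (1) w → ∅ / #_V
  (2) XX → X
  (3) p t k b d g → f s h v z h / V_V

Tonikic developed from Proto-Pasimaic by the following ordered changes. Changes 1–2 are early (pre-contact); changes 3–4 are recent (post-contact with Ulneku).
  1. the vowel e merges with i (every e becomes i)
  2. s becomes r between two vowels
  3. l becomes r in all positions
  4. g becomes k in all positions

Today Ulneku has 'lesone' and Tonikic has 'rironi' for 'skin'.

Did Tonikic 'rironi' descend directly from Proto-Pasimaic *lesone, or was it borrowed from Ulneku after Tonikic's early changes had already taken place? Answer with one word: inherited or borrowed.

If inherited, *lesone would pass through all of Tonikic's changes:
Tonikic: *lesone
  lesone → lisoni   [vowel merger]
  lisoni → lironi   [rhotacism]
  lironi → rironi   [unconditioned shift]
  rironi (rule 4 does not apply)
  giving Tonikic rironi.
If borrowed from Ulneku 'lesone' after the early changes, it would undergo only the recent ones:
  rule 3 (unconditioned shift): lesone → resone
  rule 4 (unconditioned shift): no change (resone)
  ⇒ as a loan: resone
Tonikic 'rironi' matches the inherited outcome exactly, so it is an inherited cognate, not a loan.

inherited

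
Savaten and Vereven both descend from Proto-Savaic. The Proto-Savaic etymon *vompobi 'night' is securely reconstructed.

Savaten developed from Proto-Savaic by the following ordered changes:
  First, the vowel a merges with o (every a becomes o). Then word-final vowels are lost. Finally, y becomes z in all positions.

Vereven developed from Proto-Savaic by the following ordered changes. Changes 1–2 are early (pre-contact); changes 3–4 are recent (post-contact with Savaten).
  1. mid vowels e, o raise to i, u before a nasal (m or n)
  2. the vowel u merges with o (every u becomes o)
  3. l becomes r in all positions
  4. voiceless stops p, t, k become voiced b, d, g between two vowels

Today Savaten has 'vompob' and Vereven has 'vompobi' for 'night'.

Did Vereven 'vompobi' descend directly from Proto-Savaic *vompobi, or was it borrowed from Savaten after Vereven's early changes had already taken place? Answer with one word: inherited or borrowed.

inherited

If inherited, *vompobi would pass through all of Vereven's changes:
Vereven: start from *vompobi.
  rule 1 (pre-nasal raising): vompobi → vumpobi
  rule 2 (vowel merger): vumpobi → vompobi
  rule 3: no change — vompobi
  rule 4: no change — vompobi
  ⇒ Vereven vompobi
If borrowed from Savaten 'vompob' after the early changes, it would undergo only the recent ones:
  rule 3 (unconditioned shift): no change (vompob)
  rule 4 (intervocalic voicing): no change (vompob)
  ⇒ as a loan: vompob
Vereven 'vompobi' matches the inherited outcome exactly, so it is an inherited cognate, not a loan.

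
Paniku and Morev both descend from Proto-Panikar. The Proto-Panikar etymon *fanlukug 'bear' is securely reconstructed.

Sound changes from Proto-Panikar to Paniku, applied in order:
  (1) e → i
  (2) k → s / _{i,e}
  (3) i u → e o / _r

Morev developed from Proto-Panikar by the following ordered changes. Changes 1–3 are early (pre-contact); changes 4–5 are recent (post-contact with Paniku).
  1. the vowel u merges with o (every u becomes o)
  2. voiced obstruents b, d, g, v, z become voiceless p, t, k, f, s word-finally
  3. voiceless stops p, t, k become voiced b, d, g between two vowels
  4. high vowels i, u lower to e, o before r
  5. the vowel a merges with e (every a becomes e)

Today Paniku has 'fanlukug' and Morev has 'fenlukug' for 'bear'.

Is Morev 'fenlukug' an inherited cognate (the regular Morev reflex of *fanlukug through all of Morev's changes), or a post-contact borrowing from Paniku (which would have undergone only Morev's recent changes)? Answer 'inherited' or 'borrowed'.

borrowed

If inherited, *fanlukug would pass through all of Morev's changes:
Morev: start from *fanlukug.
  rule 1 (vowel merger): fanlukug → fanlokog
  rule 2 (final devoicing): fanlokog → fanlokok
  rule 3 (intervocalic voicing): fanlokok → fanlogok
  rule 4: no change — fanlogok
  rule 5 (vowel merger): fanlogok → fenlogok
  ⇒ Morev fenlogok
If borrowed from Paniku 'fanlukug' after the early changes, it would undergo only the recent ones:
  rule 4 (pre-rhotic lowering): no change (fanlukug)
  rule 5 (vowel merger): fanlukug → fenlukug
  ⇒ as a loan: fenlukug
Morev 'fenlukug' matches the loan outcome 'fenlukug', not the inherited 'fenlogok' — it skipped the early Morev changes, so it was borrowed from Paniku.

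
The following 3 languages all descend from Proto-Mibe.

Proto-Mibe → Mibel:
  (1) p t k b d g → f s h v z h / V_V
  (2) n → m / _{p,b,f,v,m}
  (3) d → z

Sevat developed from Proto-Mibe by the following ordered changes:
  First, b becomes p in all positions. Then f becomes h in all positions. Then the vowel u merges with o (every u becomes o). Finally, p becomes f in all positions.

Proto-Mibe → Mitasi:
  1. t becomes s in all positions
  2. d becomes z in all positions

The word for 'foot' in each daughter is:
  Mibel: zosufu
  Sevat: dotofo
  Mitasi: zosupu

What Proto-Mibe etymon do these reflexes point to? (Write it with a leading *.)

Position 4: Mibel has u, Sevat has o, Mitasi has u. Mibel preserves u here (none of its changes turn any other segment into u), so the proto-segment is *u.
Position 3: Mibel has s, Sevat has t, Mitasi has s. Sevat preserves t here (none of its changes turn any other segment into t), so the proto-segment is *t.
Continuing position by position gives *dotupu; check it forward:
Mibel: start from *dotupu.
  rule 1 (intervocalic lenition): dotupu → dosufu
  rule 2: no change — dosufu
  rule 3 (unconditioned shift): dosufu → zosufu
  ⇒ Mibel zosufu
Sevat: *dotupu > dotopo > dotofo  (by vowel merger, unconditioned shift)
Mitasi: start from *dotupu.
  rule 1 (unconditioned shift): dotupu → dosupu
  rule 2 (unconditioned shift): dosupu → zosupu
  ⇒ Mitasi zosupu
Only *dotupu yields all of Mibel zosufu, Sevat dotofo, Mitasi zosupu.

*dotupu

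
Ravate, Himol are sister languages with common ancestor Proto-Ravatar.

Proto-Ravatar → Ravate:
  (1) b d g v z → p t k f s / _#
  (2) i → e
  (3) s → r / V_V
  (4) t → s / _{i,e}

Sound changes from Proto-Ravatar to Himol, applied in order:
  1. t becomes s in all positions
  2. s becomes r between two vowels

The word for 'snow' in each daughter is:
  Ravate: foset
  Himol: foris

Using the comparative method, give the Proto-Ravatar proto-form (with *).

*fotit

Position 4: Ravate has e, Himol has i. Himol preserves i here (none of its changes turn any other segment into i), so the proto-segment is *i.
Position 5: Ravate has t, Himol has s. Taking the neighbouring segments as reconstructed: Ravate t could go back to *t or *d; Himol s could go back to *t or *s — the one source consistent with every daughter is *t.
Position 3: Ravate has s, Himol has r. Taking the neighbouring segments as reconstructed: Ravate s can only go back to *t; Himol r could go back to *t or *s or *r — the one source consistent with every daughter is *t.
Continuing position by position gives *fotit; check it forward:
Ravate: *fotit > fotet > foset  (by vowel merger, palatalisation)
Himol: *fotit > fosis > foris  (by unconditioned shift, rhotacism)
No other proto-form is consistent with every reflex, so the reconstruction is *fotit.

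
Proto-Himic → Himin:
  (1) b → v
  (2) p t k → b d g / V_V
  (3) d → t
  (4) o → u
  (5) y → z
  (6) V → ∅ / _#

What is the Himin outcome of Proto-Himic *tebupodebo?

tevubutev

Himin: *tebupodebo
  tebupodebo → tevupodevo   [unconditioned shift]
  tevupodevo → tevubodevo   [intervocalic voicing]
  tevubodevo → tevubotevo   [unconditioned shift]
  tevubotevo → tevubutevu   [vowel merger]
  tevubutevu (rule 5 does not apply)
  tevubutevu → tevubutev   [apocope]
  giving Himin tevubutev.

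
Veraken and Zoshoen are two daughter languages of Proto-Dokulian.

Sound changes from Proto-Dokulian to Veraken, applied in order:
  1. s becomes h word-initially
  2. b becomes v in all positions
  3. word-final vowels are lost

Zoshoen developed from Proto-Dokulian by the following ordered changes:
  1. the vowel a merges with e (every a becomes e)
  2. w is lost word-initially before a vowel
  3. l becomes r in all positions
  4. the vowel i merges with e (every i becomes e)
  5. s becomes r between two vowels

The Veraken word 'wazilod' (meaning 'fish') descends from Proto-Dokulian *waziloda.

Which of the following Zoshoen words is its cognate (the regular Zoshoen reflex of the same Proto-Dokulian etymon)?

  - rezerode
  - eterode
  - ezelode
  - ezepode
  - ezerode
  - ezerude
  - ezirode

Zoshoen: start from *waziloda.
  rule 1 (vowel merger): waziloda → wezilode
  rule 2 (glide loss): wezilode → ezilode
  rule 3 (unconditioned shift): ezilode → ezirode
  rule 4 (vowel merger): ezirode → ezerode
  rule 5: no change — ezerode
  ⇒ Zoshoen ezerode

ezerode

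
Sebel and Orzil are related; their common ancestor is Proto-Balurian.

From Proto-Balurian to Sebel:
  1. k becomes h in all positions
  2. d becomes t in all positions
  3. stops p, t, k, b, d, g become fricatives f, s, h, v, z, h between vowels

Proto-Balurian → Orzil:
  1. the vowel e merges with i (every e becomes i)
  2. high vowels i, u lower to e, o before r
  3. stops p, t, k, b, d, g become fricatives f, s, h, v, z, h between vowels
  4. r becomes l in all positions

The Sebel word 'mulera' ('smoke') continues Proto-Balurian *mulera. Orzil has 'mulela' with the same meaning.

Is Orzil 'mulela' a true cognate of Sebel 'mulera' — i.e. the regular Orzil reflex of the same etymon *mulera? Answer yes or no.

yes

Derive the expected Orzil reflex of *mulera:
Orzil: start from *mulera.
  rule 1 (vowel merger): mulera → mulira
  rule 2 (pre-rhotic lowering): mulira → mulera
  rule 3: no change — mulera
  rule 4 (unconditioned shift): mulera → mulela
  ⇒ Orzil mulela
Orzil 'mulela' matches the regular reflex exactly, so the pair is cognate.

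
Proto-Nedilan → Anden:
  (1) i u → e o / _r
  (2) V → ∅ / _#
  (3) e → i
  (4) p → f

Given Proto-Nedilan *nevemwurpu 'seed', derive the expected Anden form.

Anden: start from *nevemwurpu.
  rule 1 (pre-rhotic lowering): nevemwurpu → nevemworpu
  rule 2 (apocope): nevemworpu → nevemworp
  rule 3 (vowel merger): nevemworp → nivimworp
  rule 4 (unconditioned shift): nivimworp → nivimworf
  ⇒ Anden nivimworf

nivimworf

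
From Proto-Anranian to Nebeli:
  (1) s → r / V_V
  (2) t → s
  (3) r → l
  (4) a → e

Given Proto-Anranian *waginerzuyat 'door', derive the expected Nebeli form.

Nebeli: start from *waginerzuyat.
  rule 1: no change — waginerzuyat
  rule 2 (unconditioned shift): waginerzuyat → waginerzuyas
  rule 3 (unconditioned shift): waginerzuyas → waginelzuyas
  rule 4 (vowel merger): waginelzuyas → weginelzuyes
  ⇒ Nebeli weginelzuyes

weginelzuyes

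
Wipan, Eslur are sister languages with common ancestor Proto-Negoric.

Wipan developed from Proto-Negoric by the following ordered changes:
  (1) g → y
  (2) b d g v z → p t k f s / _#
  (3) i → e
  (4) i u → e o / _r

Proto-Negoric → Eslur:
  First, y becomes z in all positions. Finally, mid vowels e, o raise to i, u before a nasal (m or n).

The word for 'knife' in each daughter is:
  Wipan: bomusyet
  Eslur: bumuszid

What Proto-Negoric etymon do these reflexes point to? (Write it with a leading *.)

Position 2: Wipan has o, Eslur has u. Taking the neighbouring segments as reconstructed: Wipan o can only go back to *o; Eslur u could go back to *o or *u — the one source consistent with every daughter is *o.
Position 8: Wipan has t, Eslur has d. Eslur preserves d here (none of its changes turn any other segment into d), so the proto-segment is *d.
This points to *bomusyid. Verify forward in each daughter:
Wipan: *bomusyid > bomusyit > bomusyet  (by final devoicing, vowel merger)
Eslur: *bomusyid > bomuszid > bumuszid  (by unconditioned shift, pre-nasal raising)
No other proto-form is consistent with every reflex, so the reconstruction is *bomusyid.

*bomusyid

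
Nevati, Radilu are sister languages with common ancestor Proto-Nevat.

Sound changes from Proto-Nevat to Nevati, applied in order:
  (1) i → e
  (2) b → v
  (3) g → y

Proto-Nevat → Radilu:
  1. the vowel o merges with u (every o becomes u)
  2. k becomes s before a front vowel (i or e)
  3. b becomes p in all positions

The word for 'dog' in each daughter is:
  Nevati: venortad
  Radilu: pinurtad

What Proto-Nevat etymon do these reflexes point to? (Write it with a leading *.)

Position 1: Nevati has v, Radilu has p. Taking the neighbouring segments as reconstructed: Nevati v could go back to *b or *v; Radilu p could go back to *p or *b — the one source consistent with every daughter is *b.
Position 2: Nevati has e, Radilu has i. Radilu preserves i here (none of its changes turn any other segment into i), so the proto-segment is *i.
Position 4: Nevati has o, Radilu has u. Nevati preserves o here (none of its changes turn any other segment into o), so the proto-segment is *o.
The remaining positions agree across the daughters. Check the candidate against every language:
Nevati: start from *binortad.
  rule 1 (vowel merger): binortad → benortad
  rule 2 (unconditioned shift): benortad → venortad
  rule 3: no change — venortad
  ⇒ Nevati venortad
Radilu: *binortad
  binortad → binurtad   [vowel merger]
  binurtad (rule 2 does not apply)
  binurtad → pinurtad   [unconditioned shift]
  giving Radilu pinurtad.
Only *binortad yields all of Nevati venortad, Radilu pinurtad.

*binortad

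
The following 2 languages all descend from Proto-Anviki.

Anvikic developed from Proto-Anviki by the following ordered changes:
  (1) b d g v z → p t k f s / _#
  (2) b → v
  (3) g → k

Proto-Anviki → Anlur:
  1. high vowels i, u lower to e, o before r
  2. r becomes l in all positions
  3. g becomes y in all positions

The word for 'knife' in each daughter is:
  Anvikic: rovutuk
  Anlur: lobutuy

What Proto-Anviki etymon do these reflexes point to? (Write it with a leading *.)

Position 7: Anvikic has k, Anlur has y. Taking the neighbouring segments as reconstructed: Anvikic k could go back to *k or *g; Anlur y could go back to *g or *y — the one source consistent with every daughter is *g.
Position 1: Anvikic has r, Anlur has l. Anvikic preserves r here (none of its changes turn any other segment into r), so the proto-segment is *r.
Position 3: Anvikic has v, Anlur has b. Anlur preserves b here (none of its changes turn any other segment into b), so the proto-segment is *b.
Continuing position by position gives *robutug; check it forward:
Anvikic: *robutug > robutuk > rovutuk  (by final devoicing, unconditioned shift)
Anlur: *robutug
  robutug (rule 1 does not apply)
  robutug → lobutug   [unconditioned shift]
  lobutug → lobutuy   [unconditioned shift]
  giving Anlur lobutuy.
*robutug is the unique common source.

*robutug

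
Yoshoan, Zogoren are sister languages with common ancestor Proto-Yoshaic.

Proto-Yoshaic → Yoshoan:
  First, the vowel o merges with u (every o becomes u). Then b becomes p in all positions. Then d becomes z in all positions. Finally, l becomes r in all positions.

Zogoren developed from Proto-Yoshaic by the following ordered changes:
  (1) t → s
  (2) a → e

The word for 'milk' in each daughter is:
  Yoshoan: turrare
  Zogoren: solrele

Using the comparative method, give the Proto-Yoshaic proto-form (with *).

Position 6: Yoshoan has r, Zogoren has l. Zogoren preserves l here (none of its changes turn any other segment into l), so the proto-segment is *l.
Position 1: Yoshoan has t, Zogoren has s. Yoshoan preserves t here (none of its changes turn any other segment into t), so the proto-segment is *t.
This points to *tolrale. Verify forward in each daughter:
Yoshoan: *tolrale
  tolrale → tulrale   [vowel merger]
  tulrale (rule 2 does not apply)
  tulrale (rule 3 does not apply)
  tulrale → turrare   [unconditioned shift]
  giving Yoshoan turrare.
Zogoren: start from *tolrale.
  rule 1 (unconditioned shift): tolrale → solrale
  rule 2 (vowel merger): solrale → solrele
  ⇒ Zogoren solrele
*tolrale is the unique common source.

*tolrale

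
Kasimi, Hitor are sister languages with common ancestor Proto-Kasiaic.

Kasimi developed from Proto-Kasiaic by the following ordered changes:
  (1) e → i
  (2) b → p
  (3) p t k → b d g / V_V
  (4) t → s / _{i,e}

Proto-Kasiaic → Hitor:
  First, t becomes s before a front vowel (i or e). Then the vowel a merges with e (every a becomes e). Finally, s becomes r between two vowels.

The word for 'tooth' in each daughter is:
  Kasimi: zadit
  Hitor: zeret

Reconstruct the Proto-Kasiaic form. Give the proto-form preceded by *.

Position 4: Kasimi has i, Hitor has e. Taking the neighbouring segments as reconstructed: Kasimi i could go back to *e or *i; Hitor e can only go back to *e — the one source consistent with every daughter is *e.
Position 3: Kasimi has d, Hitor has r. Taking the neighbouring segments as reconstructed: Kasimi d could go back to *t or *d; Hitor r could go back to *t or *s or *r — the one source consistent with every daughter is *t.
Position 2: Kasimi has a, Hitor has e. Kasimi preserves a here (none of its changes turn any other segment into a), so the proto-segment is *a.
This points to *zatet. Verify forward in each daughter:
Kasimi: start from *zatet.
  rule 1 (vowel merger): zatet → zatit
  rule 2: no change — zatit
  rule 3 (intervocalic voicing): zatit → zadit
  rule 4: no change — zadit
  ⇒ Kasimi zadit
Hitor: *zatet
  zatet → zaset   [palatalisation]
  zaset → zeset   [vowel merger]
  zeset → zeret   [rhotacism]
  giving Hitor zeret.
No other proto-form is consistent with every reflex, so the reconstruction is *zatet.

*zatet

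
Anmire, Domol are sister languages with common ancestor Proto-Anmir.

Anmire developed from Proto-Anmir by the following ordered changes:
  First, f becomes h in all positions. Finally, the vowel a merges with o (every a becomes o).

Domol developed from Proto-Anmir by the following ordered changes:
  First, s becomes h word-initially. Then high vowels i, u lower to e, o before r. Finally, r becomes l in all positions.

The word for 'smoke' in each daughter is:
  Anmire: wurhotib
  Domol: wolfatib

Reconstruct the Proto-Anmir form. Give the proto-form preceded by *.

Position 5: Anmire has o, Domol has a. Domol preserves a here (none of its changes turn any other segment into a), so the proto-segment is *a.
Position 4: Anmire has h, Domol has f. Domol preserves f here (none of its changes turn any other segment into f), so the proto-segment is *f.
Position 3: Anmire has r, Domol has l. Anmire preserves r here (none of its changes turn any other segment into r), so the proto-segment is *r.
This points to *wurfatib. Verify forward in each daughter:
Anmire: *wurfatib
  wurfatib → wurhatib   [unconditioned shift]
  wurhatib → wurhotib   [vowel merger]
  giving Anmire wurhotib.
Domol: *wurfatib > worfatib > wolfatib  (by pre-rhotic lowering, unconditioned shift)
No other proto-form is consistent with every reflex, so the reconstruction is *wurfatib.

*wurfatib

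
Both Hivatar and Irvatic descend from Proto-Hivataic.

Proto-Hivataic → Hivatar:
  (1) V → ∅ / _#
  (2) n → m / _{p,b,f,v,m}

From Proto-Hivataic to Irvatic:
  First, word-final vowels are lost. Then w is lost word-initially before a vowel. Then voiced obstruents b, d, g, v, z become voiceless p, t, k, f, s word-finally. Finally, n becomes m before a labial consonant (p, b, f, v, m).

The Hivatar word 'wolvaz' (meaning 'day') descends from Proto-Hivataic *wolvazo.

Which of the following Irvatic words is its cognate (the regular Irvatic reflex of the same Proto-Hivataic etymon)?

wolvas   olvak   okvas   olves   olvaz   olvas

olvas

Irvatic: *wolvazo
  wolvazo → wolvaz   [apocope]
  wolvaz → olvaz   [glide loss]
  olvaz → olvas   [final devoicing]
  olvas (rule 4 does not apply)
  giving Irvatic olvas.
The other candidates each miss or misapply at least one Irvatic change.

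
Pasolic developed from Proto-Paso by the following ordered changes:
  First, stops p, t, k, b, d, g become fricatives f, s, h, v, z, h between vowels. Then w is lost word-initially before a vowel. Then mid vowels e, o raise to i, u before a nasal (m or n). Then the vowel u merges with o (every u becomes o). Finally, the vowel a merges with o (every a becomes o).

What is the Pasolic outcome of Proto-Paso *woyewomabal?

Pasolic: start from *woyewomabal.
  rule 1 (intervocalic lenition): woyewomabal → woyewomaval
  rule 2 (glide loss): woyewomaval → oyewomaval
  rule 3 (pre-nasal raising): oyewomaval → oyewumaval
  rule 4 (vowel merger): oyewumaval → oyewomaval
  rule 5 (vowel merger): oyewomaval → oyewomovol
  ⇒ Pasolic oyewomovol

oyewomovol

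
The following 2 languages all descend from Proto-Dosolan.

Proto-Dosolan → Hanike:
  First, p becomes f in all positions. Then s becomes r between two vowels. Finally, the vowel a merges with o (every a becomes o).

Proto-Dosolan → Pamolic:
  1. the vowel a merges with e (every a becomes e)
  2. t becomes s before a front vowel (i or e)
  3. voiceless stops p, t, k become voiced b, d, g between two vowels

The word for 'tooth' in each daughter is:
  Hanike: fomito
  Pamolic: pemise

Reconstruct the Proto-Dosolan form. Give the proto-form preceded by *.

Position 2: Hanike has o, Pamolic has e. Taking the neighbouring segments as reconstructed: Hanike o could go back to *a or *o; Pamolic e could go back to *a or *e — the one source consistent with every daughter is *a.
Position 6: Hanike has o, Pamolic has e. Taking the neighbouring segments as reconstructed: Hanike o could go back to *a or *o; Pamolic e could go back to *a or *e — the one source consistent with every daughter is *a.
Position 1: Hanike has f, Pamolic has p. Pamolic preserves p here (none of its changes turn any other segment into p), so the proto-segment is *p.
Verify the candidate proto-form against each daughter:
Hanike: start from *pamita.
  rule 1 (unconditioned shift): pamita → famita
  rule 2: no change — famita
  rule 3 (vowel merger): famita → fomito
  ⇒ Hanike fomito
Pamolic: *pamita
  pamita → pemite   [vowel merger]
  pemite → pemise   [palatalisation]
  pemise (rule 3 does not apply)
  giving Pamolic pemise.
*pamita is the unique common source.

*pamita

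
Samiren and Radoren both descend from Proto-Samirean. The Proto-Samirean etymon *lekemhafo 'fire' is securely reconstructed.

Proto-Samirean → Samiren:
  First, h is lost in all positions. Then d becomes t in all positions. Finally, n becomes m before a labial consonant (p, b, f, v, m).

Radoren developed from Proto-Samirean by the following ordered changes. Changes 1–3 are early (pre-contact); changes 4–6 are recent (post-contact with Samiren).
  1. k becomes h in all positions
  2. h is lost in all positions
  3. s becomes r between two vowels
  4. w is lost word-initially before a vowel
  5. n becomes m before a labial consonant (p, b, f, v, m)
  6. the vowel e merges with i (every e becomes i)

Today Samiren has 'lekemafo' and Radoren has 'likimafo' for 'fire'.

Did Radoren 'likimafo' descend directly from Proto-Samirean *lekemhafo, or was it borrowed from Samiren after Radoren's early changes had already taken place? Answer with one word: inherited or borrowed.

If inherited, *lekemhafo would pass through all of Radoren's changes:
Radoren: start from *lekemhafo.
  rule 1 (unconditioned shift): lekemhafo → lehemhafo
  rule 2 (h-loss): lehemhafo → leemafo
  rule 3: no change — leemafo
  rule 4: no change — leemafo
  rule 5: no change — leemafo
  rule 6 (vowel merger): leemafo → liimafo
  ⇒ Radoren liimafo
If borrowed from Samiren 'lekemafo' after the early changes, it would undergo only the recent ones:
  rule 4 (glide loss): no change (lekemafo)
  rule 5 (nasal place assimilation): no change (lekemafo)
  rule 6 (vowel merger): lekemafo → likimafo
  ⇒ as a loan: likimafo
Radoren 'likimafo' matches the loan outcome 'likimafo', not the inherited 'liimafo' — it skipped the early Radoren changes, so it was borrowed from Samiren.

borrowed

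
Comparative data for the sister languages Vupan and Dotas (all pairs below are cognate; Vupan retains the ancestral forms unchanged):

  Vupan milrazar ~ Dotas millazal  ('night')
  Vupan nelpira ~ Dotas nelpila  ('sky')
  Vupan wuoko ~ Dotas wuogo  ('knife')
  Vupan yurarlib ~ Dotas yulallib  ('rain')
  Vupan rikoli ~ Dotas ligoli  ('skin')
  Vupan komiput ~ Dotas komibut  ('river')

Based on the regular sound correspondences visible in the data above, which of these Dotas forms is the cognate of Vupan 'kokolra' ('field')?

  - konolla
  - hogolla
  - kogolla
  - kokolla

kogolla

wuoko ~ wuogo, rikoli ~ ligoli — Vupan k corresponds to Dotas g between vowels (before a back vowel).
milrazar ~ millazal — Vupan r corresponds to Dotas l after a consonant, before a back vowel.
Applying these to Vupan 'kokolra':
  kokolra → kogolra   (k→g between vowels (before a back vowel))
  kogolra → kogolla   (r→l after a consonant, before a back vowel)
So the Dotas cognate is 'kogolla'.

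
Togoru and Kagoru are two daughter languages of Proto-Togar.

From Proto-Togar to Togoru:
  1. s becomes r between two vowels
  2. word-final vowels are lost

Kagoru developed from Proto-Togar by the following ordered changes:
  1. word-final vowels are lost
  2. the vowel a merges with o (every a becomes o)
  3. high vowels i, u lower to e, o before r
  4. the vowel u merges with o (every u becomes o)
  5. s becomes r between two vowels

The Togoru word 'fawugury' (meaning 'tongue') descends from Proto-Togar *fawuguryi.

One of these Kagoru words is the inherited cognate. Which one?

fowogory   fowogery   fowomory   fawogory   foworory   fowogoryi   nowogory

Kagoru: start from *fawuguryi.
  rule 1 (apocope): fawuguryi → fawugury
  rule 2 (vowel merger): fawugury → fowugury
  rule 3 (pre-rhotic lowering): fowugury → fowugory
  rule 4 (vowel merger): fowugory → fowogory
  rule 5: no change — fowogory
  ⇒ Kagoru fowogory

fowogory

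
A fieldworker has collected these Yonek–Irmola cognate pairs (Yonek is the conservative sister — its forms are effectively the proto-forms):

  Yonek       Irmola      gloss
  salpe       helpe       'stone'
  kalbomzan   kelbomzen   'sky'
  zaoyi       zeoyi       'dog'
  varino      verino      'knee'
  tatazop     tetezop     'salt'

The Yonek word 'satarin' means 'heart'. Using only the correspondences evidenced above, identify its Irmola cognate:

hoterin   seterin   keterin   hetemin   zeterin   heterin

salpe ~ helpe — Yonek s corresponds to Irmola h word-initially before a back vowel.
salpe ~ helpe, kalbomzan ~ kelbomzen — Yonek a corresponds to Irmola e after a consonant, before a consonant other than r, m, n, p, b, f, v.
varino ~ verino — Yonek a corresponds to Irmola e after a consonant, before r.
Applying these to Yonek 'satarin':
  satarin → hatarin   (s→h word-initially before a back vowel)
  hatarin → hetarin   (a→e after a consonant, before a consonant other than r, m, n, p, b, f, v)
  hetarin → heterin   (a→e after a consonant, before r)
So the Irmola cognate is 'heterin'.

heterin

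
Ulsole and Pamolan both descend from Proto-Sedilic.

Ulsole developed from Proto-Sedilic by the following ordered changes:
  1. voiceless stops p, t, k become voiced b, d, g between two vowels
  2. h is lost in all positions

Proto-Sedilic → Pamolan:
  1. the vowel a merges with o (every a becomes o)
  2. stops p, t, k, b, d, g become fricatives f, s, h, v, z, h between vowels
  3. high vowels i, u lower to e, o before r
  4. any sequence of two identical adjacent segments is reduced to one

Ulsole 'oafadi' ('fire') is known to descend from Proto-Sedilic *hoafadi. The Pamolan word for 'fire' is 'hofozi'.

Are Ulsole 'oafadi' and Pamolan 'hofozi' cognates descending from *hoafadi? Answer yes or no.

Derive the expected Pamolan reflex of *hoafadi:
Pamolan: *hoafadi > hoofodi > hoofozi > hofozi  (by vowel merger, intervocalic lenition, degemination)
Pamolan 'hofozi' matches the regular reflex exactly, so the pair is cognate.

yes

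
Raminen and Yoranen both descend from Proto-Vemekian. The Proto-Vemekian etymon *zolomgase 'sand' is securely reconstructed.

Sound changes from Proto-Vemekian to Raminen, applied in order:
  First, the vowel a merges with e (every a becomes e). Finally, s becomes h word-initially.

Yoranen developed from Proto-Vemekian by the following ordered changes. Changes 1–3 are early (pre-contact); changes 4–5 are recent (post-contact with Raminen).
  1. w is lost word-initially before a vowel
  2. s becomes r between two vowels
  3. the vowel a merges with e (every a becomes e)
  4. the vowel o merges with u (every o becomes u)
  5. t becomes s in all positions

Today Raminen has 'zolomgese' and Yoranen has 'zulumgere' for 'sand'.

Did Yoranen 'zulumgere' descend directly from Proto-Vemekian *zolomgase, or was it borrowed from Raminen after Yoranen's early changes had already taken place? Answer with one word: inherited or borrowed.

inherited

If inherited, *zolomgase would pass through all of Yoranen's changes:
Yoranen: start from *zolomgase.
  rule 1: no change — zolomgase
  rule 2 (rhotacism): zolomgase → zolomgare
  rule 3 (vowel merger): zolomgare → zolomgere
  rule 4 (vowel merger): zolomgere → zulumgere
  rule 5: no change — zulumgere
  ⇒ Yoranen zulumgere
If borrowed from Raminen 'zolomgese' after the early changes, it would undergo only the recent ones:
  rule 4 (vowel merger): zolomgese → zulumgese
  rule 5 (unconditioned shift): no change (zulumgese)
  ⇒ as a loan: zulumgese
Yoranen 'zulumgere' matches the inherited outcome exactly, so it is an inherited cognate, not a loan.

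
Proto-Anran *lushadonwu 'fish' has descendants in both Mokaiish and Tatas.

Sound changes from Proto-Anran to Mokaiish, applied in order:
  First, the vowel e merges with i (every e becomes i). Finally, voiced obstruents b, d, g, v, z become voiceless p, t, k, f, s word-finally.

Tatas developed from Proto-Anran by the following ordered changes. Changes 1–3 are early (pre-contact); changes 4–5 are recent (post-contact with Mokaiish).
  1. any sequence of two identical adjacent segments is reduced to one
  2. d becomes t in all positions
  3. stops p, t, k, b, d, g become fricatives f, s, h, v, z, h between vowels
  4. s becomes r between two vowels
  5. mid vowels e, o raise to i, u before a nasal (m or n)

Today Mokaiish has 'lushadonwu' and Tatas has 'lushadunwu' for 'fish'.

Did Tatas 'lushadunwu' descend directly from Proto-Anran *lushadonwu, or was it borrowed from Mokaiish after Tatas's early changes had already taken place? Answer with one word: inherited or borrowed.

borrowed

If inherited, *lushadonwu would pass through all of Tatas's changes:
Tatas: *lushadonwu
  lushadonwu (rule 1 does not apply)
  lushadonwu → lushatonwu   [unconditioned shift]
  lushatonwu → lushasonwu   [intervocalic lenition]
  lushasonwu → lusharonwu   [rhotacism]
  lusharonwu → lusharunwu   [pre-nasal raising]
  giving Tatas lusharunwu.
If borrowed from Mokaiish 'lushadonwu' after the early changes, it would undergo only the recent ones:
  rule 4 (rhotacism): no change (lushadonwu)
  rule 5 (pre-nasal raising): lushadonwu → lushadunwu
  ⇒ as a loan: lushadunwu
Tatas 'lushadunwu' matches the loan outcome 'lushadunwu', not the inherited 'lusharunwu' — it skipped the early Tatas changes, so it was borrowed from Mokaiish.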